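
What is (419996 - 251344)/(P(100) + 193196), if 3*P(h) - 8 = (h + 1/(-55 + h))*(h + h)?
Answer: 1138401/1349101 ≈ 0.84382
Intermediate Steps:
P(h) = 8/3 + 2*h*(h + 1/(-55 + h))/3 (P(h) = 8/3 + ((h + 1/(-55 + h))*(h + h))/3 = 8/3 + ((h + 1/(-55 + h))*(2*h))/3 = 8/3 + (2*h*(h + 1/(-55 + h)))/3 = 8/3 + 2*h*(h + 1/(-55 + h))/3)
(419996 - 251344)/(P(100) + 193196) = (419996 - 251344)/(2*(-220 + 100**3 - 55*100**2 + 5*100)/(3*(-55 + 100)) + 193196) = 168652/((2/3)*(-220 + 1000000 - 55*10000 + 500)/45 + 193196) = 168652/((2/3)*(1/45)*(-220 + 1000000 - 550000 + 500) + 193196) = 168652/((2/3)*(1/45)*450280 + 193196) = 168652/(180112/27 + 193196) = 168652/(5396404/27) = 168652*(27/5396404) = 1138401/1349101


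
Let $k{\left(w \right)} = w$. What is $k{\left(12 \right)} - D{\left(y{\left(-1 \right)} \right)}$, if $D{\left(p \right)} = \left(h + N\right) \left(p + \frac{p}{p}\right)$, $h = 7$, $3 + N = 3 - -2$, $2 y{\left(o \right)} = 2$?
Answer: $-6$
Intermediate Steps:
$y{\left(o \right)} = 1$ ($y{\left(o \right)} = \frac{1}{2} \cdot 2 = 1$)
$N = 2$ ($N = -3 + \left(3 - -2\right) = -3 + \left(3 + 2\right) = -3 + 5 = 2$)
$D{\left(p \right)} = 9 + 9 p$ ($D{\left(p \right)} = \left(7 + 2\right) \left(p + \frac{p}{p}\right) = 9 \left(p + 1\right) = 9 \left(1 + p\right) = 9 + 9 p$)
$k{\left(12 \right)} - D{\left(y{\left(-1 \right)} \right)} = 12 - \left(9 + 9 \cdot 1\right) = 12 - \left(9 + 9\right) = 12 - 18 = -6$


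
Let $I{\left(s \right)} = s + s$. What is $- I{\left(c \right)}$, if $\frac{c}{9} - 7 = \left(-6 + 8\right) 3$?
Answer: $-234$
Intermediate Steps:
$c = 117$ ($c = 63 + 9 \left(-6 + 8\right) 3 = 63 + 9 \cdot 2 \cdot 3 = 63 + 9 \cdot 6 = 63 + 54 = 117$)
$I{\left(s \right)} = 2 s$
$- I{\left(c \right)} = - 2 \cdot 117 = \left(-1\right) 234 = -234$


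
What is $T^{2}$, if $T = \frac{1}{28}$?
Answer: $\frac{1}{784} \approx 0.0012755$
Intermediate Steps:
$T = \frac{1}{28} \approx 0.035714$
$T^{2} = \left(\frac{1}{28}\right)^{2} = \frac{1}{784}$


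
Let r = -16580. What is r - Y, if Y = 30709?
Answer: -47289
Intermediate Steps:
r - Y = -16580 - 1*30709 = -16580 - 30709 = -47289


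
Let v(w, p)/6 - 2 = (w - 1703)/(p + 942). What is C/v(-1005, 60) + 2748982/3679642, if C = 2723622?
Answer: -38037826512995/58874272 ≈ -6.4609e+5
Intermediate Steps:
v(w, p) = 12 + 6*(-1703 + w)/(942 + p) (v(w, p) = 12 + 6*((w - 1703)/(p + 942)) = 12 + 6*((-1703 + w)/(942 + p)) = 12 + 6*(-1703 + w)/(942 + p))
C/v(-1005, 60) + 2748982/3679642 = 2723622/((6*(181 - 1005 + 2*60)/(942 + 60))) + 2748982/3679642 = 2723622/((6*(181 - 1005 + 120)/1002)) + 2748982*(1/3679642) = 2723622/((6*(1/1002)*(-704))) + 1374491/1839821 = 2723622/(-704/167) + 1374491/1839821 = 2723622*(-167/704) + 1374491/1839821 = -20674767/32 + 1374491/1839821 = -38037826512995/58874272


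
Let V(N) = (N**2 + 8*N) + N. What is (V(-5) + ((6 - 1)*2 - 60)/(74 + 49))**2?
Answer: 6300100/15129 ≈ 416.43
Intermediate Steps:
V(N) = N**2 + 9*N
(V(-5) + ((6 - 1)*2 - 60)/(74 + 49))**2 = (-5*(9 - 5) + ((6 - 1)*2 - 60)/(74 + 49))**2 = (-5*4 + (5*2 - 60)/123)**2 = (-20 + (10 - 60)*(1/123))**2 = (-20 - 50*1/123)**2 = (-20 - 50/123)**2 = (-2510/123)**2 = 6300100/15129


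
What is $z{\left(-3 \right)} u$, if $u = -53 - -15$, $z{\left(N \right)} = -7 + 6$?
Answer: $38$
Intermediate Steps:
$z{\left(N \right)} = -1$
$u = -38$ ($u = -53 + 15 = -38$)
$z{\left(-3 \right)} u = \left(-1\right) \left(-38\right) = 38$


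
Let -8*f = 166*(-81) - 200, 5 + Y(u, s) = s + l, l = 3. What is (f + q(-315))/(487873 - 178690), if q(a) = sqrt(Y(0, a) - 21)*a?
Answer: 6823/1236732 - 195*I*sqrt(2)/14723 ≈ 0.005517 - 0.018731*I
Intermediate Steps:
Y(u, s) = -2 + s (Y(u, s) = -5 + (s + 3) = -5 + (3 + s) = -2 + s)
q(a) = a*sqrt(-23 + a) (q(a) = sqrt((-2 + a) - 21)*a = sqrt(-23 + a)*a = a*sqrt(-23 + a))
f = 6823/4 (f = -(166*(-81) - 200)/8 = -(-13446 - 200)/8 = -1/8*(-13646) = 6823/4 ≈ 1705.8)
(f + q(-315))/(487873 - 178690) = (6823/4 - 315*sqrt(-23 - 315))/(487873 - 178690) = (6823/4 - 4095*I*sqrt(2))/309183 = (6823/4 - 4095*I*sqrt(2))*(1/309183) = 6823/1236732 - 195*I*sqrt(2)/14723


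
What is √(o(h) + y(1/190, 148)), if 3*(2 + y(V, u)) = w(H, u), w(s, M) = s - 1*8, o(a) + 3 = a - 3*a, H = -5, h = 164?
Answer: 2*I*√759/3 ≈ 18.367*I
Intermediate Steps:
o(a) = -3 - 2*a (o(a) = -3 + (a - 3*a) = -3 - 2*a)
w(s, M) = -8 + s (w(s, M) = s - 8 = -8 + s)
y(V, u) = -19/3 (y(V, u) = -2 + (-8 - 5)/3 = -2 + (⅓)*(-13) = -2 - 13/3 = -19/3)
√(o(h) + y(1/190, 148)) = √((-3 - 2*164) - 19/3) = √((-3 - 328) - 19/3) = √(-331 - 19/3) = √(-1012/3) = 2*I*√759/3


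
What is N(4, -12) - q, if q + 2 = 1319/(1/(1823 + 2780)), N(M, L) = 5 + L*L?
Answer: -6071206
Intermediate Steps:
N(M, L) = 5 + L²
q = 6071355 (q = -2 + 1319/(1/(1823 + 2780)) = -2 + 1319/(1/4603) = -2 + 1319*4603 = -2 + 6071357 = 6071355)
N(4, -12) - q = (5 + (-12)²) - 1*6071355 = (5 + 144) - 6071355 = 149 - 6071355 = -6071206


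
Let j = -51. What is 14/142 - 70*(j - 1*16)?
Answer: 332997/71 ≈ 4690.1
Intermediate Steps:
14/142 - 70*(j - 1*16) = 14/142 - 70*(-51 - 1*16) = 14*(1/142) - 70*(-51 - 16) = 7/71 - 70*(-67) = 7/71 + 4690 = 332997/71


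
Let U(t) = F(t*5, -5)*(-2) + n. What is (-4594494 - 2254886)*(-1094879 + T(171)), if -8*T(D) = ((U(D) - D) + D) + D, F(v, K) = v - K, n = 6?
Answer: 14995842501705/2 ≈ 7.4979e+12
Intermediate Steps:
U(t) = -4 - 10*t (U(t) = (t*5 - 1*(-5))*(-2) + 6 = (5*t + 5)*(-2) + 6 = (5 + 5*t)*(-2) + 6 = (-10 - 10*t) + 6 = -4 - 10*t)
T(D) = ½ + 9*D/8 (T(D) = -((((-4 - 10*D) - D) + D) + D)/8 = -(((-4 - 11*D) + D) + D)/8 = -((-4 - 10*D) + D)/8 = -(-4 - 9*D)/8 = ½ + 9*D/8)
(-4594494 - 2254886)*(-1094879 + T(171)) = (-4594494 - 2254886)*(-1094879 + (½ + (9/8)*171)) = -6849380*(-1094879 + (½ + 1539/8)) = -6849380*(-1094879 + 1543/8) = -6849380*(-8757489/8) = 14995842501705/2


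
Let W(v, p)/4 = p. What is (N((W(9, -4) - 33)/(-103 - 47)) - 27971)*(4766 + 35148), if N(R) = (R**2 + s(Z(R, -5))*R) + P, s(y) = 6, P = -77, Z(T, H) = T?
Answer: -12593535539543/11250 ≈ -1.1194e+9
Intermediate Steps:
W(v, p) = 4*p
N(R) = -77 + R**2 + 6*R (N(R) = (R**2 + 6*R) - 77 = -77 + R**2 + 6*R)
(N((W(9, -4) - 33)/(-103 - 47)) - 27971)*(4766 + 35148) = ((-77 + ((4*(-4) - 33)/(-103 - 47))**2 + 6*((4*(-4) - 33)/(-103 - 47))) - 27971)*(4766 + 35148) = ((-77 + ((-16 - 33)/(-150))**2 + 6*((-16 - 33)/(-150))) - 27971)*39914 = ((-77 + (-49*(-1/150))**2 + 6*(-49*(-1/150))) - 27971)*39914 = ((-77 + (49/150)**2 + 6*(49/150)) - 27971)*39914 = ((-77 + 2401/22500 + 49/25) - 27971)*39914 = (-1685999/22500 - 27971)*39914 = -631033499/22500*39914 = -12593535539543/11250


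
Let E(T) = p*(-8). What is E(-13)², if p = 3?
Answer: 576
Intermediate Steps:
E(T) = -24 (E(T) = 3*(-8) = -24)
E(-13)² = (-24)² = 576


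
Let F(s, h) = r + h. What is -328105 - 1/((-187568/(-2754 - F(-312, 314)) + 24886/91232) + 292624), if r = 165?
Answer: -14162248053714644323/43163767859579 ≈ -3.2811e+5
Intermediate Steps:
F(s, h) = 165 + h
-328105 - 1/((-187568/(-2754 - F(-312, 314)) + 24886/91232) + 292624) = -328105 - 1/((-187568/(-2754 - (165 + 314)) + 24886/91232) + 292624) = -328105 - 1/((-187568/(-2754 - 1*479) + 24886*(1/91232)) + 292624) = -328105 - 1/((-187568/(-2754 - 479) + 12443/45616) + 292624) = -328105 - 1/((-187568/(-3233) + 12443/45616) + 292624) = -328105 - 1/((-187568*(-1/3233) + 12443/45616) + 292624) = -328105 - 1/((187568/3233 + 12443/45616) + 292624) = -328105 - 1/(8596330107/147476528 + 292624) = -328105 - 1/43163767859579/147476528 = -328105 - 1*147476528/43163767859579 = -328105 - 147476528/43163767859579 = -14162248053714644323/43163767859579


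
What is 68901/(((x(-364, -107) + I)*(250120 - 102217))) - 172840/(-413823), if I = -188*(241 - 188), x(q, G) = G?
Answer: 4086064202419/9784162440873 ≈ 0.41762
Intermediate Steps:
I = -9964 (I = -188*53 = -9964)
68901/(((x(-364, -107) + I)*(250120 - 102217))) - 172840/(-413823) = 68901/(((-107 - 9964)*(250120 - 102217))) - 172840/(-413823) = 68901/((-10071*147903)) - 172840*(-1/413823) = 68901/(-1489531113) + 172840/413823 = 68901*(-1/1489531113) + 172840/413823 = -3281/70930053 + 172840/413823 = 4086064202419/9784162440873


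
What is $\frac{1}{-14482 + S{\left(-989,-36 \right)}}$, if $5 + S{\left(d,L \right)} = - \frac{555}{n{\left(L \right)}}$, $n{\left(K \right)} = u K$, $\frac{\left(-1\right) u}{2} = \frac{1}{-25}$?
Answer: $- \frac{24}{343063} \approx -6.9958 \cdot 10^{-5}$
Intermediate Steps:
$u = \frac{2}{25}$ ($u = - \frac{2}{-25} = \left(-2\right) \left(- \frac{1}{25}\right) = \frac{2}{25} \approx 0.08$)
$n{\left(K \right)} = \frac{2 K}{25}$
$S{\left(d,L \right)} = -5 - \frac{13875}{2 L}$ ($S{\left(d,L \right)} = -5 - \frac{555}{\frac{2}{25} L} = -5 - 555 \frac{25}{2 L} = -5 - \frac{13875}{2 L}$)
$\frac{1}{-14482 + S{\left(-989,-36 \right)}} = \frac{1}{-14482 - \left(5 + \frac{13875}{2 \left(-36\right)}\right)} = \frac{1}{-14482 - - \frac{4505}{24}} = \frac{1}{-14482 + \left(-5 + \frac{4625}{24}\right)} = \frac{1}{-14482 + \frac{4505}{24}} = \frac{1}{- \frac{343063}{24}} = - \frac{24}{343063}$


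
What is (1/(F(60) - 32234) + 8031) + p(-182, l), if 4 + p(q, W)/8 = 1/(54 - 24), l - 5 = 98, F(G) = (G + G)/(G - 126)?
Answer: 4727486589/590990 ≈ 7999.3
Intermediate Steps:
F(G) = 2*G/(-126 + G) (F(G) = (2*G)/(-126 + G) = 2*G/(-126 + G))
l = 103 (l = 5 + 98 = 103)
p(q, W) = -476/15 (p(q, W) = -32 + 8/(54 - 24) = -32 + 8/30 = -32 + 8*(1/30) = -32 + 4/15 = -476/15)
(1/(F(60) - 32234) + 8031) + p(-182, l) = (1/(2*60/(-126 + 60) - 32234) + 8031) - 476/15 = (1/(2*60/(-66) - 32234) + 8031) - 476/15 = (1/(2*60*(-1/66) - 32234) + 8031) - 476/15 = (1/(-20/11 - 32234) + 8031) - 476/15 = (1/(-354594/11) + 8031) - 476/15 = (-11/354594 + 8031) - 476/15 = 2847744403/354594 - 476/15 = 4727486589/590990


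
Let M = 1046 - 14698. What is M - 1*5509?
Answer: -19161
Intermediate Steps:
M = -13652
M - 1*5509 = -13652 - 1*5509 = -13652 - 5509 = -19161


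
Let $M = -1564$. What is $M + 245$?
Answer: $-1319$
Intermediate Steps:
$M + 245 = -1564 + 245 = -1319$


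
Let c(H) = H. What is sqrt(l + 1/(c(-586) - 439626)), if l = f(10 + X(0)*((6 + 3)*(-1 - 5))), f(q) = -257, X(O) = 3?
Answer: I*sqrt(12450789477705)/220106 ≈ 16.031*I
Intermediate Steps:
l = -257
sqrt(l + 1/(c(-586) - 439626)) = sqrt(-257 + 1/(-586 - 439626)) = sqrt(-257 + 1/(-440212)) = sqrt(-257 - 1/440212) = sqrt(-113134485/440212) = I*sqrt(12450789477705)/220106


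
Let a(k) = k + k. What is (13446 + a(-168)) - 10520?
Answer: 2590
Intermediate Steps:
a(k) = 2*k
(13446 + a(-168)) - 10520 = (13446 + 2*(-168)) - 10520 = (13446 - 336) - 10520 = 13110 - 10520 = 2590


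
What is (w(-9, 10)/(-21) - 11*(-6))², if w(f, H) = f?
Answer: 216225/49 ≈ 4412.8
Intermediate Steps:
(w(-9, 10)/(-21) - 11*(-6))² = (-9/(-21) - 11*(-6))² = (-9*(-1/21) + 66)² = (3/7 + 66)² = (465/7)² = 216225/49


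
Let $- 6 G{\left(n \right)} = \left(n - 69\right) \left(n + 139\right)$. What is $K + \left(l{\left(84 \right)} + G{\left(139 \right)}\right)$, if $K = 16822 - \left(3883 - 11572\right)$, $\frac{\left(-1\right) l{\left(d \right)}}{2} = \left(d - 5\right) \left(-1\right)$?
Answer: $\frac{64277}{3} \approx 21426.0$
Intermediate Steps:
$l{\left(d \right)} = -10 + 2 d$ ($l{\left(d \right)} = - 2 \left(d - 5\right) \left(-1\right) = - 2 \left(-5 + d\right) \left(-1\right) = - 2 \left(5 - d\right) = -10 + 2 d$)
$G{\left(n \right)} = - \frac{\left(-69 + n\right) \left(139 + n\right)}{6}$ ($G{\left(n \right)} = - \frac{\left(n - 69\right) \left(n + 139\right)}{6} = - \frac{\left(-69 + n\right) \left(139 + n\right)}{6}$)
$K = 24511$ ($K = 16822 - -7689 = 16822 + 7689 = 24511$)
$K + \left(l{\left(84 \right)} + G{\left(139 \right)}\right) = 24511 + \left(\left(-10 + 2 \cdot 84\right) - \left(\frac{139}{6} + \frac{19321}{6}\right)\right) = 24511 + \left(\left(-10 + 168\right) - \frac{9730}{3}\right) = 24511 + \left(158 - \frac{9730}{3}\right) = 24511 - \frac{9256}{3} = \frac{64277}{3}$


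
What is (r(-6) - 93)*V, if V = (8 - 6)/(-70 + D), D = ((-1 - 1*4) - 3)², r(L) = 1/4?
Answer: 371/12 ≈ 30.917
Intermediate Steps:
r(L) = ¼
D = 64 (D = ((-1 - 4) - 3)² = (-5 - 3)² = (-8)² = 64)
V = -⅓ (V = (8 - 6)/(-70 + 64) = 2/(-6) = 2*(-⅙) = -⅓ ≈ -0.33333)
(r(-6) - 93)*V = (¼ - 93)*(-⅓) = -371/4*(-⅓) = 371/12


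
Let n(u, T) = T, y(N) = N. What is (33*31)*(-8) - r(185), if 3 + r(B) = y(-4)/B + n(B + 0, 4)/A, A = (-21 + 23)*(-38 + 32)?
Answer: -4540258/555 ≈ -8180.6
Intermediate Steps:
A = -12 (A = 2*(-6) = -12)
r(B) = -10/3 - 4/B (r(B) = -3 + (-4/B + 4/(-12)) = -3 + (-4/B + 4*(-1/12)) = -3 + (-4/B - 1/3) = -3 + (-1/3 - 4/B) = -10/3 - 4/B)
(33*31)*(-8) - r(185) = (33*31)*(-8) - (-10/3 - 4/185) = 1023*(-8) - (-10/3 - 4*1/185) = -8184 - (-10/3 - 4/185) = -8184 - 1*(-1862/555) = -8184 + 1862/555 = -4540258/555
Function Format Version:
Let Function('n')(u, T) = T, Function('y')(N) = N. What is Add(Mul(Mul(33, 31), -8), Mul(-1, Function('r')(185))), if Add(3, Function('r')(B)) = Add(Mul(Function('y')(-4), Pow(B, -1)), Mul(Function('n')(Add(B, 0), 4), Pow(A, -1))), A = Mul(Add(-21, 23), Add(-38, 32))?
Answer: Rational(-4540258, 555) ≈ -8180.6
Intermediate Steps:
A = -12 (A = Mul(2, -6) = -12)
Function('r')(B) = Add(Rational(-10, 3), Mul(-4, Pow(B, -1))) (Function('r')(B) = Add(-3, Add(Mul(-4, Pow(B, -1)), Mul(4, Pow(-12, -1)))) = Add(-3, Add(Mul(-4, Pow(B, -1)), Mul(4, Rational(-1, 12)))) = Add(-3, Add(Mul(-4, Pow(B, -1)), Rational(-1, 3))) = Add(-3, Add(Rational(-1, 3), Mul(-4, Pow(B, -1)))) = Add(Rational(-10, 3), Mul(-4, Pow(B, -1))))
Add(Mul(Mul(33, 31), -8), Mul(-1, Function('r')(185))) = Add(Mul(Mul(33, 31), -8), Mul(-1, Add(Rational(-10, 3), Mul(-4, Pow(185, -1))))) = Add(Mul(1023, -8), Mul(-1, Add(Rational(-10, 3), Mul(-4, Rational(1, 185))))) = Add(-8184, Mul(-1, Add(Rational(-10, 3), Rational(-4, 185)))) = Add(-8184, Mul(-1, Rational(-1862, 555))) = Add(-8184, Rational(1862, 555)) = Rational(-4540258, 555)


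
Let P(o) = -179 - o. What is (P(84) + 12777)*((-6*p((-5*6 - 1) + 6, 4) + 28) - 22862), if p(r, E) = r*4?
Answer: -278236276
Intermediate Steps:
p(r, E) = 4*r
(P(84) + 12777)*((-6*p((-5*6 - 1) + 6, 4) + 28) - 22862) = ((-179 - 1*84) + 12777)*((-24*((-5*6 - 1) + 6) + 28) - 22862) = ((-179 - 84) + 12777)*((-24*((-30 - 1) + 6) + 28) - 22862) = (-263 + 12777)*((-24*(-31 + 6) + 28) - 22862) = 12514*((-24*(-25) + 28) - 22862) = 12514*((-6*(-100) + 28) - 22862) = 12514*((600 + 28) - 22862) = 12514*(628 - 22862) = 12514*(-22234) = -278236276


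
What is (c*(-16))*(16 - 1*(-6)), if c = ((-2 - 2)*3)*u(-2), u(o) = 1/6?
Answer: 704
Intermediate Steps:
u(o) = ⅙
c = -2 (c = ((-2 - 2)*3)*(⅙) = -4*3*(⅙) = -12*⅙ = -2)
(c*(-16))*(16 - 1*(-6)) = (-2*(-16))*(16 - 1*(-6)) = 32*(16 + 6) = 32*22 = 704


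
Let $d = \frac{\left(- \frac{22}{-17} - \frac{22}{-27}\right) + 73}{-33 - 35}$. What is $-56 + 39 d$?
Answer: $- \frac{1030799}{10404} \approx -99.077$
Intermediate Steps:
$d = - \frac{34475}{31212}$ ($d = \frac{\left(\left(-22\right) \left(- \frac{1}{17}\right) - - \frac{22}{27}\right) + 73}{-68} = \left(\left(\frac{22}{17} + \frac{22}{27}\right) + 73\right) \left(- \frac{1}{68}\right) = \left(\frac{968}{459} + 73\right) \left(- \frac{1}{68}\right) = \frac{34475}{459} \left(- \frac{1}{68}\right) = - \frac{34475}{31212} \approx -1.1045$)
$-56 + 39 d = -56 + 39 \left(- \frac{34475}{31212}\right) = -56 - \frac{448175}{10404} = - \frac{1030799}{10404}$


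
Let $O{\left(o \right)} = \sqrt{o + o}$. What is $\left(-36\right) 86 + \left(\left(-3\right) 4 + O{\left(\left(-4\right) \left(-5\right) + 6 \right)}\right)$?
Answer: $-3108 + 2 \sqrt{13} \approx -3100.8$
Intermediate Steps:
$O{\left(o \right)} = \sqrt{2} \sqrt{o}$ ($O{\left(o \right)} = \sqrt{2 o} = \sqrt{2} \sqrt{o}$)
$\left(-36\right) 86 + \left(\left(-3\right) 4 + O{\left(\left(-4\right) \left(-5\right) + 6 \right)}\right) = \left(-36\right) 86 - \left(12 - \sqrt{2} \sqrt{\left(-4\right) \left(-5\right) + 6}\right) = -3096 - \left(12 - \sqrt{2} \sqrt{20 + 6}\right) = -3096 - \left(12 - \sqrt{2} \sqrt{26}\right) = -3096 - \left(12 - 2 \sqrt{13}\right) = -3108 + 2 \sqrt{13}$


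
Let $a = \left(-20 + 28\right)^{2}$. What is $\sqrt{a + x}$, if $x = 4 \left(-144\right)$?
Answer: $16 i \sqrt{2} \approx 22.627 i$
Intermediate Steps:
$x = -576$
$a = 64$ ($a = 8^{2} = 64$)
$\sqrt{a + x} = \sqrt{64 - 576} = \sqrt{-512} = 16 i \sqrt{2}$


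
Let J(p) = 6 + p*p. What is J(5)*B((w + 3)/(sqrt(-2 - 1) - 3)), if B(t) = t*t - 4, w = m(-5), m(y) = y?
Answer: (-124*sqrt(3) - 310*I/3)/(I + sqrt(3)) ≈ -118.83 + 8.9489*I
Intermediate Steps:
w = -5
B(t) = -4 + t**2 (B(t) = t**2 - 4 = -4 + t**2)
J(p) = 6 + p**2
J(5)*B((w + 3)/(sqrt(-2 - 1) - 3)) = (6 + 5**2)*(-4 + ((-5 + 3)/(sqrt(-2 - 1) - 3))**2) = (6 + 25)*(-4 + (-2/(sqrt(-3) - 3))**2) = 31*(-4 + (-2/(I*sqrt(3) - 3))**2) = 31*(-4 + (-2/(-3 + I*sqrt(3)))**2) = 31*(-4 + 4/(-3 + I*sqrt(3))**2) = -124 + 124/(-3 + I*sqrt(3))**2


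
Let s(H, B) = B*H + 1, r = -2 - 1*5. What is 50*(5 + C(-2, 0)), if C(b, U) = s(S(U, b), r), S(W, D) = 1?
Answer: -50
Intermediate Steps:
r = -7 (r = -2 - 5 = -7)
s(H, B) = 1 + B*H
C(b, U) = -6 (C(b, U) = 1 - 7*1 = 1 - 7 = -6)
50*(5 + C(-2, 0)) = 50*(5 - 6) = 50*(-1) = -50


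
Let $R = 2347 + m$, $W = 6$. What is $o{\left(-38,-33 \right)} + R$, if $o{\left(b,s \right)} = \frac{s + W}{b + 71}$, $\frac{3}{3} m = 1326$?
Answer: $\frac{40394}{11} \approx 3672.2$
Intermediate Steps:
$m = 1326$
$o{\left(b,s \right)} = \frac{6 + s}{71 + b}$ ($o{\left(b,s \right)} = \frac{s + 6}{b + 71} = \frac{6 + s}{71 + b}$)
$R = 3673$ ($R = 2347 + 1326 = 3673$)
$o{\left(-38,-33 \right)} + R = \frac{6 - 33}{71 - 38} + 3673 = \frac{1}{33} \left(-27\right) + 3673 = - \frac{9}{11} + 3673 = \frac{40394}{11}$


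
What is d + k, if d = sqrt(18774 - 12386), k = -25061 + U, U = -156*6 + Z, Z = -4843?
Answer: -30840 + 2*sqrt(1597) ≈ -30760.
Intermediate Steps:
U = -5779 (U = -156*6 - 4843 = -936 - 4843 = -5779)
k = -30840 (k = -25061 - 5779 = -30840)
d = 2*sqrt(1597) (d = sqrt(6388) = 2*sqrt(1597) ≈ 79.925)
d + k = 2*sqrt(1597) - 30840 = -30840 + 2*sqrt(1597)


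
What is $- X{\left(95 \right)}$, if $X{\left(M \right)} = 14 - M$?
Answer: $81$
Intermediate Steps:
$- X{\left(95 \right)} = - (14 - 95) = \left(-1\right) \left(-81\right) = 81$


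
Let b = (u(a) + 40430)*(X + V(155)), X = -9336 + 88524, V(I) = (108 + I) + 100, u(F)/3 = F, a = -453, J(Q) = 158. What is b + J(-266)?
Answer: 3108137279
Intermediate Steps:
u(F) = 3*F
V(I) = 208 + I
X = 79188
b = 3108137121 (b = (3*(-453) + 40430)*(79188 + (208 + 155)) = (-1359 + 40430)*(79188 + 363) = 39071*79551 = 3108137121)
b + J(-266) = 3108137121 + 158 = 3108137279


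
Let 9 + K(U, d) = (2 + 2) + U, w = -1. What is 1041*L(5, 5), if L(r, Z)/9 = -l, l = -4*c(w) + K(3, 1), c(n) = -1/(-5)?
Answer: 131166/5 ≈ 26233.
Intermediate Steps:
c(n) = 1/5 (c(n) = -1*(-1/5) = 1/5)
K(U, d) = -5 + U (K(U, d) = -9 + ((2 + 2) + U) = -9 + (4 + U) = -5 + U)
l = -14/5 (l = -4*1/5 + (-5 + 3) = -4/5 - 2 = -14/5 ≈ -2.8000)
L(r, Z) = 126/5 (L(r, Z) = 9*(-1*(-14/5)) = 9*(14/5) = 126/5)
1041*L(5, 5) = 1041*(126/5) = 131166/5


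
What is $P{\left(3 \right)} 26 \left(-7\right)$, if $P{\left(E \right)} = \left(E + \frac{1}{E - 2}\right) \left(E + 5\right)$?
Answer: $-5824$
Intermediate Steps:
$P{\left(E \right)} = \left(5 + E\right) \left(E + \frac{1}{-2 + E}\right)$ ($P{\left(E \right)} = \left(E + \frac{1}{-2 + E}\right) \left(5 + E\right) = \left(5 + E\right) \left(E + \frac{1}{-2 + E}\right)$)
$P{\left(3 \right)} 26 \left(-7\right) = \frac{5 + 3^{3} - 27 + 3 \cdot 3^{2}}{-2 + 3} \cdot 26 \left(-7\right) = \frac{5 + 27 - 27 + 3 \cdot 9}{1} \cdot 26 \left(-7\right) = 1 \left(5 + 27 - 27 + 27\right) 26 \left(-7\right) = 1 \cdot 32 \cdot 26 \left(-7\right) = 32 \cdot 26 \left(-7\right) = 832 \left(-7\right) = -5824$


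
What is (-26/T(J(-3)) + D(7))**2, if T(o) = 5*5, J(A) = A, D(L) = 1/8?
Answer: 33489/40000 ≈ 0.83722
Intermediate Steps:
D(L) = 1/8
T(o) = 25
(-26/T(J(-3)) + D(7))**2 = (-26/25 + 1/8)**2 = (-183/200)**2 = 33489/40000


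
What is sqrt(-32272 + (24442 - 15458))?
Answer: 2*I*sqrt(5822) ≈ 152.6*I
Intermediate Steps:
sqrt(-32272 + (24442 - 15458)) = sqrt(-32272 + 8984) = sqrt(-23288) = 2*I*sqrt(5822)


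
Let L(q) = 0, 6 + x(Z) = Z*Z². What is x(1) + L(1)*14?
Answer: -5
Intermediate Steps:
x(Z) = -6 + Z³ (x(Z) = -6 + Z*Z² = -6 + Z³)
x(1) + L(1)*14 = (-6 + 1³) + 0*14 = (-6 + 1) + 0 = -5 + 0 = -5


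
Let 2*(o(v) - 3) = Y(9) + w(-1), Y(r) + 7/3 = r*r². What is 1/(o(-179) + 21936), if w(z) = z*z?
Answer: 6/133817 ≈ 4.4837e-5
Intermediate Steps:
w(z) = z²
Y(r) = -7/3 + r³ (Y(r) = -7/3 + r*r² = -7/3 + r³)
o(v) = 2201/6 (o(v) = 3 + ((-7/3 + 9³) + (-1)²)/2 = 3 + ((-7/3 + 729) + 1)/2 = 3 + (2180/3 + 1)/2 = 3 + (½)*(2183/3) = 3 + 2183/6 = 2201/6)
1/(o(-179) + 21936) = 1/(2201/6 + 21936) = 1/(133817/6) = 6/133817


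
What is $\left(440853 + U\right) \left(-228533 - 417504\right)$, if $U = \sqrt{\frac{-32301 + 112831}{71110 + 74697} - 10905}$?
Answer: $-284807349561 - \frac{646037 i \sqrt{231825082182635}}{145807} \approx -2.8481 \cdot 10^{11} - 6.7462 \cdot 10^{7} i$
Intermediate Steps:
$U = \frac{i \sqrt{231825082182635}}{145807}$ ($U = \sqrt{\frac{80530}{145807} - 10905} = \sqrt{- \frac{1589944805}{145807}} = \frac{i \sqrt{231825082182635}}{145807} \approx 104.42 i$)
$\left(440853 + U\right) \left(-228533 - 417504\right) = \left(440853 + \frac{i \sqrt{231825082182635}}{145807}\right) \left(-228533 - 417504\right) = \left(440853 + \frac{i \sqrt{231825082182635}}{145807}\right) \left(-646037\right) = -284807349561 - \frac{646037 i \sqrt{231825082182635}}{145807}$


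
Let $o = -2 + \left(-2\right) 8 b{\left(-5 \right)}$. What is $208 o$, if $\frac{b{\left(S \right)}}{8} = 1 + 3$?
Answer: $-106912$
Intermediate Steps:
$b{\left(S \right)} = 32$ ($b{\left(S \right)} = 8 \left(1 + 3\right) = 8 \cdot 4 = 32$)
$o = -514$ ($o = -2 + \left(-2\right) 8 \cdot 32 = -2 - 512 = -514$)
$208 o = 208 \left(-514\right) = -106912$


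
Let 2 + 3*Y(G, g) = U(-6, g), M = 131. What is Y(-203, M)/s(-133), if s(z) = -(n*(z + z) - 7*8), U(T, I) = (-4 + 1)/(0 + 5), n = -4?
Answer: 13/15120 ≈ 0.00085979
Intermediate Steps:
U(T, I) = -3/5
Y(G, g) = -13/15 (Y(G, g) = -2/3 + (1/3)*(-3/5) = -2/3 - 1/5 = -13/15)
s(z) = 56 + 8*z (s(z) = -(-4*(z + z) - 7*8) = -(-8*z - 56) = -(-56 - 8*z) = 56 + 8*z)
Y(-203, M)/s(-133) = -13/(15*(56 + 8*(-133))) = -13/(15*(56 - 1064)) = -13/15/(-1008) = -13/15*(-1/1008) = 13/15120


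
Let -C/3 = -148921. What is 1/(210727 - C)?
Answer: -1/236036 ≈ -4.2366e-6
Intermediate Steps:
C = 446763 (C = -3*(-148921) = 446763)
1/(210727 - C) = 1/(210727 - 1*446763) = 1/(210727 - 446763) = 1/(-236036) = -1/236036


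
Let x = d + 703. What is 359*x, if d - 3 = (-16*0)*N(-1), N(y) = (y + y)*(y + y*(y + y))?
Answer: 253454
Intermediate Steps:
N(y) = 2*y*(y + 2*y²) (N(y) = (2*y)*(y + y*(2*y)) = (2*y)*(y + 2*y²) = 2*y*(y + 2*y²))
d = 3 (d = 3 + (-16*0)*((-1)²*(2 + 4*(-1))) = 3 + 0*(1*(2 - 4)) = 3 + 0*(1*(-2)) = 3 + 0*(-2) = 3 + 0 = 3)
x = 706 (x = 3 + 703 = 706)
359*x = 359*706 = 253454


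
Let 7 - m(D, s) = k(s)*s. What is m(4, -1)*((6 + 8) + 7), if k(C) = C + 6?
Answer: 252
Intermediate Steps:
k(C) = 6 + C
m(D, s) = 7 - s*(6 + s) (m(D, s) = 7 - (6 + s)*s = 7 - s*(6 + s))
m(4, -1)*((6 + 8) + 7) = (7 - 1*(-1)*(6 - 1))*((6 + 8) + 7) = (7 - 1*(-1)*5)*(14 + 7) = (7 + 5)*21 = 12*21 = 252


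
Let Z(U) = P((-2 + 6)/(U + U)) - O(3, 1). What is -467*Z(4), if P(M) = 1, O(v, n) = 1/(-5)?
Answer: -2802/5 ≈ -560.40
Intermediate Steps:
O(v, n) = -1/5
Z(U) = 6/5 (Z(U) = 1 - 1*(-1/5) = 1 + 1/5 = 6/5)
-467*Z(4) = -467*6/5 = -2802/5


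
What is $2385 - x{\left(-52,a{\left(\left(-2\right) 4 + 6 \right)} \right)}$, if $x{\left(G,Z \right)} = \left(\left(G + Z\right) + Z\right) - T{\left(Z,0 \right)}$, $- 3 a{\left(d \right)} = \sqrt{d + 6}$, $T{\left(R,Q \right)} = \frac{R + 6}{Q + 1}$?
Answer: $\frac{7331}{3} \approx 2443.7$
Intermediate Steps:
$T{\left(R,Q \right)} = \frac{6 + R}{1 + Q}$
$a{\left(d \right)} = - \frac{\sqrt{6 + d}}{3}$ ($a{\left(d \right)} = - \frac{\sqrt{d + 6}}{3} = - \frac{\sqrt{6 + d}}{3}$)
$x{\left(G,Z \right)} = -6 + G + Z$ ($x{\left(G,Z \right)} = \left(\left(G + Z\right) + Z\right) - \frac{6 + Z}{1 + 0} = \left(G + 2 Z\right) - \frac{6 + Z}{1} = \left(G + 2 Z\right) - 1 \left(6 + Z\right) = \left(G + 2 Z\right) - \left(6 + Z\right) = -6 + G + Z$)
$2385 - x{\left(-52,a{\left(\left(-2\right) 4 + 6 \right)} \right)} = 2385 - \left(-6 - 52 - \frac{\sqrt{6 + \left(\left(-2\right) 4 + 6\right)}}{3}\right) = 2385 - \left(-6 - 52 - \frac{\sqrt{6 + \left(-8 + 6\right)}}{3}\right) = 2385 - \left(-6 - 52 - \frac{\sqrt{6 - 2}}{3}\right) = 2385 - \left(-6 - 52 - \frac{\sqrt{4}}{3}\right) = 2385 - \left(-6 - 52 - \frac{2}{3}\right) = 2385 - - \frac{176}{3} = 2385 + \frac{176}{3} = \frac{7331}{3}$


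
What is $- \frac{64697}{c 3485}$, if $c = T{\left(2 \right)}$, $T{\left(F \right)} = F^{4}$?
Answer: $- \frac{64697}{55760} \approx -1.1603$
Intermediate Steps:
$c = 16$ ($c = 2^{4} = 16$)
$- \frac{64697}{c 3485} = - \frac{64697}{16 \cdot 3485} = - \frac{64697}{55760}$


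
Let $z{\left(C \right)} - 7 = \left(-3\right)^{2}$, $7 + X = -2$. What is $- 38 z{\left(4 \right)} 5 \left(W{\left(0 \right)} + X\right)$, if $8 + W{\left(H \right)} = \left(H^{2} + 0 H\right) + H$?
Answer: $51680$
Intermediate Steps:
$X = -9$ ($X = -7 - 2 = -9$)
$z{\left(C \right)} = 16$ ($z{\left(C \right)} = 7 + \left(-3\right)^{2} = 7 + 9 = 16$)
$W{\left(H \right)} = -8 + H + H^{2}$ ($W{\left(H \right)} = -8 + \left(\left(H^{2} + 0 H\right) + H\right) = -8 + \left(\left(H^{2} + 0\right) + H\right) = -8 + \left(H^{2} + H\right) = -8 + \left(H + H^{2}\right) = -8 + H + H^{2}$)
$- 38 z{\left(4 \right)} 5 \left(W{\left(0 \right)} + X\right) = \left(-38\right) 16 \cdot 5 \left(\left(-8 + 0 + 0^{2}\right) - 9\right) = - 608 \cdot 5 \left(\left(-8 + 0 + 0\right) - 9\right) = - 608 \cdot 5 \left(-8 - 9\right) = - 608 \cdot 5 \left(-17\right) = \left(-608\right) \left(-85\right) = 51680$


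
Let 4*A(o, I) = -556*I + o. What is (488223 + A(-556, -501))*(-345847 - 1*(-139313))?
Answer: -115188762082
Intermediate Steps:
A(o, I) = -139*I + o/4 (A(o, I) = (-556*I + o)/4 = (o - 556*I)/4 = -139*I + o/4)
(488223 + A(-556, -501))*(-345847 - 1*(-139313)) = (488223 + (-139*(-501) + (¼)*(-556)))*(-345847 - 1*(-139313)) = (488223 + (69639 - 139))*(-345847 + 139313) = (488223 + 69500)*(-206534) = 557723*(-206534) = -115188762082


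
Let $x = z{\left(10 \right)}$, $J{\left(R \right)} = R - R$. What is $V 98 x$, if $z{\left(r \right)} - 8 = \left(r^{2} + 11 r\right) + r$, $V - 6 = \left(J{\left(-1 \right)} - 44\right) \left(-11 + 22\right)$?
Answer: $-10680432$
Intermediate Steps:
$J{\left(R \right)} = 0$
$V = -478$ ($V = 6 + \left(0 - 44\right) \left(-11 + 22\right) = 6 - 484 = -478$)
$z{\left(r \right)} = 8 + r^{2} + 12 r$ ($z{\left(r \right)} = 8 + \left(\left(r^{2} + 11 r\right) + r\right) = 8 + \left(r^{2} + 12 r\right) = 8 + r^{2} + 12 r$)
$x = 228$ ($x = 8 + 10^{2} + 12 \cdot 10 = 8 + 100 + 120 = 228$)
$V 98 x = \left(-478\right) 98 \cdot 228 = \left(-46844\right) 228 = -10680432$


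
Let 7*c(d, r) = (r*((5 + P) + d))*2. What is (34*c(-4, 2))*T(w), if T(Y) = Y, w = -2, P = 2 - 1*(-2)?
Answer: -1360/7 ≈ -194.29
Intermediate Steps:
P = 4 (P = 2 + 2 = 4)
c(d, r) = 2*r*(9 + d)/7 (c(d, r) = ((r*((5 + 4) + d))*2)/7 = ((r*(9 + d))*2)/7 = (2*r*(9 + d))/7 = 2*r*(9 + d)/7)
(34*c(-4, 2))*T(w) = (34*((2/7)*2*(9 - 4)))*(-2) = (34*((2/7)*2*5))*(-2) = (34*(20/7))*(-2) = (680/7)*(-2) = -1360/7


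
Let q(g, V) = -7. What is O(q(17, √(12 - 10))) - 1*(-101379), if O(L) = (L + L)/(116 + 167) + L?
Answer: 28688262/283 ≈ 1.0137e+5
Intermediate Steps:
O(L) = 285*L/283 (O(L) = (2*L)/283 + L = (2*L)*(1/283) + L = 2*L/283 + L = 285*L/283)
O(q(17, √(12 - 10))) - 1*(-101379) = (285/283)*(-7) - 1*(-101379) = -1995/283 + 101379 = 28688262/283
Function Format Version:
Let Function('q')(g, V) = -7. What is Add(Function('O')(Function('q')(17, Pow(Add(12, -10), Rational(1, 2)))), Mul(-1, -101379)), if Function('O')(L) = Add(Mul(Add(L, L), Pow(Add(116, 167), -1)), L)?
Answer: Rational(28688262, 283) ≈ 1.0137e+5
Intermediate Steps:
Function('O')(L) = Mul(Rational(285, 283), L) (Function('O')(L) = Add(Mul(Mul(2, L), Pow(283, -1)), L) = Add(Mul(Mul(2, L), Rational(1, 283)), L) = Add(Mul(Rational(2, 283), L), L) = Mul(Rational(285, 283), L))
Add(Function('O')(Function('q')(17, Pow(Add(12, -10), Rational(1, 2)))), Mul(-1, -101379)) = Add(Mul(Rational(285, 283), -7), Mul(-1, -101379)) = Add(Rational(-1995, 283), 101379) = Rational(28688262, 283)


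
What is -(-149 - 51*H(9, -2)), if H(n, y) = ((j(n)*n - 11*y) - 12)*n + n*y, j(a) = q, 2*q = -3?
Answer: -4751/2 ≈ -2375.5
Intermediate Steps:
q = -3/2 (q = (½)*(-3) = -3/2 ≈ -1.5000)
j(a) = -3/2
H(n, y) = n*y + n*(-12 - 11*y - 3*n/2) (H(n, y) = ((-3*n/2 - 11*y) - 12)*n + n*y = ((-11*y - 3*n/2) - 12)*n + n*y = (-12 - 11*y - 3*n/2)*n + n*y = n*(-12 - 11*y - 3*n/2) + n*y = n*y + n*(-12 - 11*y - 3*n/2))
-(-149 - 51*H(9, -2)) = -(-149 - (-51)*9*(24 + 3*9 + 20*(-2))/2) = -(-149 - (-51)*9*(24 + 27 - 40)/2) = -(-149 - (-51)*9*11/2) = -(-149 - 51*(-99/2)) = -(-149 + 5049/2) = -1*4751/2 = -4751/2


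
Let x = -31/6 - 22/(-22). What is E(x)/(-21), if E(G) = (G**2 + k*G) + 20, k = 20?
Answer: 1655/756 ≈ 2.1892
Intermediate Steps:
x = -25/6 (x = -31*1/6 - 22*(-1/22) = -31/6 + 1 = -25/6 ≈ -4.1667)
E(G) = 20 + G**2 + 20*G (E(G) = (G**2 + 20*G) + 20 = 20 + G**2 + 20*G)
E(x)/(-21) = (20 + (-25/6)**2 + 20*(-25/6))/(-21) = -(20 + 625/36 - 250/3)/21 = -1/21*(-1655/36) = 1655/756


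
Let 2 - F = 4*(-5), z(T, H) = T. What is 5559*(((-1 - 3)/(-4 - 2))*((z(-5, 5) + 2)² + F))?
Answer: 114886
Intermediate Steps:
F = 22 (F = 2 - 4*(-5) = 2 - 1*(-20) = 2 + 20 = 22)
5559*(((-1 - 3)/(-4 - 2))*((z(-5, 5) + 2)² + F)) = 5559*(((-1 - 3)/(-4 - 2))*((-5 + 2)² + 22)) = 5559*((-4/(-6))*((-3)² + 22)) = 5559*((-4*(-⅙))*(9 + 22)) = 5559*((⅔)*31) = 5559*(62/3) = 114886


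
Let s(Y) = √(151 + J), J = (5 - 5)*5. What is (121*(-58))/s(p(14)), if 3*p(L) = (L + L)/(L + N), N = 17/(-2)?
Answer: -7018*√151/151 ≈ -571.12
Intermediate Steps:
N = -17/2 (N = 17*(-½) = -17/2 ≈ -8.5000)
p(L) = 2*L/(3*(-17/2 + L)) (p(L) = ((L + L)/(L - 17/2))/3 = ((2*L)/(-17/2 + L))/3 = (2*L/(-17/2 + L))/3 = 2*L/(3*(-17/2 + L)))
J = 0 (J = 0*5 = 0)
s(Y) = √151 (s(Y) = √(151 + 0) = √151)
(121*(-58))/s(p(14)) = (121*(-58))/(√151) = -7018*√151/151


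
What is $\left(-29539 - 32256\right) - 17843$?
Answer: $-79638$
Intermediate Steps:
$\left(-29539 - 32256\right) - 17843 = -61795 - 17843 = -79638$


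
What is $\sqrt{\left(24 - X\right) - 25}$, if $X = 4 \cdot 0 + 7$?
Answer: $2 i \sqrt{2} \approx 2.8284 i$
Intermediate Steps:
$X = 7$ ($X = 0 + 7 = 7$)
$\sqrt{\left(24 - X\right) - 25} = \sqrt{\left(24 - 7\right) - 25} = \sqrt{17 - 25} = \sqrt{-8} = 2 i \sqrt{2}$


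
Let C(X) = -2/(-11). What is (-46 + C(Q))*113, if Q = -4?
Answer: -56952/11 ≈ -5177.5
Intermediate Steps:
C(X) = 2/11 (C(X) = -2*(-1/11) = 2/11)
(-46 + C(Q))*113 = (-46 + 2/11)*113 = -504/11*113 = -56952/11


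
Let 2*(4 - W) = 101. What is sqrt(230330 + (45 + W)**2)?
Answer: sqrt(921329)/2 ≈ 479.93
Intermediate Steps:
W = -93/2 (W = 4 - 1/2*101 = 4 - 101/2 = -93/2 ≈ -46.500)
sqrt(230330 + (45 + W)**2) = sqrt(230330 + (45 - 93/2)**2) = sqrt(230330 + (-3/2)**2) = sqrt(230330 + 9/4) = sqrt(921329/4) = sqrt(921329)/2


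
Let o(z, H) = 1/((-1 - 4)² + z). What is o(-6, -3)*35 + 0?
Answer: 35/19 ≈ 1.8421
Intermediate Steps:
o(z, H) = 1/(25 + z) (o(z, H) = 1/((-5)² + z) = 1/(25 + z))
o(-6, -3)*35 + 0 = 35/(25 - 6) + 0 = 35/19 + 0 = 35/19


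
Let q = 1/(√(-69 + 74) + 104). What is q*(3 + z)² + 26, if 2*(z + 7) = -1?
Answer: 283192/10811 - 81*√5/43244 ≈ 26.191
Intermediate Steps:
z = -15/2 (z = -7 + (½)*(-1) = -7 - ½ = -15/2 ≈ -7.5000)
q = 1/(104 + √5) (q = 1/(√5 + 104) = 1/(104 + √5) ≈ 0.0094130)
q*(3 + z)² + 26 = (104/10811 - √5/10811)*(3 - 15/2)² + 26 = (104/10811 - √5/10811)*(-9/2)² + 26 = (104/10811 - √5/10811)*(81/4) + 26 = (2106/10811 - 81*√5/43244) + 26 = 283192/10811 - 81*√5/43244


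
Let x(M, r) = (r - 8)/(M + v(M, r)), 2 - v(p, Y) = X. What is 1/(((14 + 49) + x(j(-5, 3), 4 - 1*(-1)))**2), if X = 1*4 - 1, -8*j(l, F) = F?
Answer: 121/514089 ≈ 0.00023537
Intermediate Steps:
j(l, F) = -F/8
X = 3 (X = 4 - 1 = 3)
v(p, Y) = -1 (v(p, Y) = 2 - 1*3 = 2 - 3 = -1)
x(M, r) = (-8 + r)/(-1 + M) (x(M, r) = (r - 8)/(M - 1) = (-8 + r)/(-1 + M))
1/(((14 + 49) + x(j(-5, 3), 4 - 1*(-1)))**2) = 1/(((14 + 49) + (-8 + (4 - 1*(-1)))/(-1 - 1/8*3))**2) = 1/((63 + (-8 + (4 + 1))/(-1 - 3/8))**2) = 1/((63 + (-8 + 5)/(-11/8))**2) = 1/((63 - 8/11*(-3))**2) = 1/((63 + 24/11)**2) = 1/((717/11)**2) = 1/(514089/121) = 121/514089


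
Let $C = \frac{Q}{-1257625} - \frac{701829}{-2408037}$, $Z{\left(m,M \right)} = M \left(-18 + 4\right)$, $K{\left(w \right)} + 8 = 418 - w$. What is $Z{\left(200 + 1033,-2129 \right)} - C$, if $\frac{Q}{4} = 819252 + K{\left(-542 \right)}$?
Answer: $\frac{30090577530379939}{1009469177375} \approx 29808.0$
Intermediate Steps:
$K{\left(w \right)} = 410 - w$ ($K{\left(w \right)} = -8 - \left(-418 + w\right) = 410 - w$)
$Q = 3280816$ ($Q = 4 \left(819252 + \left(410 - -542\right)\right) = 4 \left(819252 + \left(410 + 542\right)\right) = 4 \left(819252 + 952\right) = 4 \cdot 820204 = 3280816$)
$Z{\left(m,M \right)} = - 14 M$ ($Z{\left(m,M \right)} = M \left(-14\right) = - 14 M$)
$C = - \frac{2339229540689}{1009469177375}$ ($C = \frac{3280816}{-1257625} - \frac{701829}{-2408037} = 3280816 \left(- \frac{1}{1257625}\right) - - \frac{233943}{802679} = - \frac{3280816}{1257625} + \frac{233943}{802679} = - \frac{2339229540689}{1009469177375} \approx -2.3173$)
$Z{\left(200 + 1033,-2129 \right)} - C = \left(-14\right) \left(-2129\right) - - \frac{2339229540689}{1009469177375} = 29806 + \frac{2339229540689}{1009469177375} = \frac{30090577530379939}{1009469177375}$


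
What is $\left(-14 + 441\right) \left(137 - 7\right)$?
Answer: $55510$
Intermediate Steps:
$\left(-14 + 441\right) \left(137 - 7\right) = 427 \cdot 130 = 55510$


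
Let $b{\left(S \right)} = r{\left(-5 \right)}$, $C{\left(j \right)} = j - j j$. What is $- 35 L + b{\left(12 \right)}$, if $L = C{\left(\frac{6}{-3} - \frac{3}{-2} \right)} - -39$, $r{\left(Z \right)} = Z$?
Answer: $- \frac{5375}{4} \approx -1343.8$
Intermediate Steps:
$C{\left(j \right)} = j - j^{2}$
$b{\left(S \right)} = -5$
$L = \frac{153}{4}$ ($L = \left(\frac{6}{-3} - \frac{3}{-2}\right) \left(1 - \left(\frac{6}{-3} - \frac{3}{-2}\right)\right) - -39 = \left(6 \left(- \frac{1}{3}\right) - - \frac{3}{2}\right) \left(1 - \left(6 \left(- \frac{1}{3}\right) - - \frac{3}{2}\right)\right) + 39 = \left(-2 + \frac{3}{2}\right) \left(1 - \left(-2 + \frac{3}{2}\right)\right) + 39 = - \frac{1 - - \frac{1}{2}}{2} + 39 = - \frac{1 + \frac{1}{2}}{2} + 39 = \left(- \frac{1}{2}\right) \frac{3}{2} + 39 = - \frac{3}{4} + 39 = \frac{153}{4} \approx 38.25$)
$- 35 L + b{\left(12 \right)} = \left(-35\right) \frac{153}{4} - 5 = - \frac{5355}{4} - 5 = - \frac{5375}{4}$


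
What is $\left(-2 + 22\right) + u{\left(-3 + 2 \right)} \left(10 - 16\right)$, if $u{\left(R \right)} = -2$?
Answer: $32$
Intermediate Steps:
$\left(-2 + 22\right) + u{\left(-3 + 2 \right)} \left(10 - 16\right) = \left(-2 + 22\right) - 2 \left(10 - 16\right) = 20 - -12 = 20 + 12 = 32$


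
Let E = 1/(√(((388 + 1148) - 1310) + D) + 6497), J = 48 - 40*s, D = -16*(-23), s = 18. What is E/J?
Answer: -6497/28365398880 + √66/9455132960 ≈ -2.2819e-7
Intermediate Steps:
D = 368
J = -672 (J = 48 - 40*18 = 48 - 720 = -672)
E = 1/(6497 + 3*√66) (E = 1/(√(((388 + 1148) - 1310) + 368) + 6497) = 1/(√((1536 - 1310) + 368) + 6497) = 1/(√(226 + 368) + 6497) = 1/(√594 + 6497) = 1/(3*√66 + 6497) = 1/(6497 + 3*√66) ≈ 0.00015334)
E/J = (6497/42210415 - 3*√66/42210415)/(-672) = (6497/42210415 - 3*√66/42210415)*(-1/672) = -6497/28365398880 + √66/9455132960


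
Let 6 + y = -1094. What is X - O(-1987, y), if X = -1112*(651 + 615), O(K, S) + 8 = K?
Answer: -1405797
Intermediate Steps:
y = -1100 (y = -6 - 1094 = -1100)
O(K, S) = -8 + K
X = -1407792 (X = -1112*1266 = -1407792)
X - O(-1987, y) = -1407792 - (-8 - 1987) = -1407792 - 1*(-1995) = -1407792 + 1995 = -1405797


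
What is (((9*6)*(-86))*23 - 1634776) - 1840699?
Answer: -3582287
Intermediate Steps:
(((9*6)*(-86))*23 - 1634776) - 1840699 = ((54*(-86))*23 - 1634776) - 1840699 = (-4644*23 - 1634776) - 1840699 = (-106812 - 1634776) - 1840699 = -1741588 - 1840699 = -3582287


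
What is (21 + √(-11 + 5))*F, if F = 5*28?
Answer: 2940 + 140*I*√6 ≈ 2940.0 + 342.93*I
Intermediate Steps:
F = 140
(21 + √(-11 + 5))*F = (21 + √(-11 + 5))*140 = (21 + √(-6))*140 = (21 + I*√6)*140 = 2940 + 140*I*√6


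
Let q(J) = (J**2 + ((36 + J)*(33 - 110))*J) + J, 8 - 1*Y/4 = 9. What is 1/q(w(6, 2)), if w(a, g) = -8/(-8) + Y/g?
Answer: 1/2695 ≈ 0.00037106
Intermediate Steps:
Y = -4 (Y = 32 - 4*9 = 32 - 36 = -4)
w(a, g) = 1 - 4/g (w(a, g) = -8/(-8) - 4/g = -8*(-1/8) - 4/g = 1 - 4/g)
q(J) = J + J**2 + J*(-2772 - 77*J) (q(J) = (J**2 + ((36 + J)*(-77))*J) + J = (J**2 + (-2772 - 77*J)*J) + J = (J**2 + J*(-2772 - 77*J)) + J = J + J**2 + J*(-2772 - 77*J))
1/q(w(6, 2)) = 1/(-(-4 + 2)/2*(2771 + 76*((-4 + 2)/2))) = 1/(-(1/2)*(-2)*(2771 + 76*((1/2)*(-2)))) = 1/(-1*(-1)*(2771 + 76*(-1))) = 1/(-1*(-1)*(2771 - 76)) = 1/(-1*(-1)*2695) = 1/2695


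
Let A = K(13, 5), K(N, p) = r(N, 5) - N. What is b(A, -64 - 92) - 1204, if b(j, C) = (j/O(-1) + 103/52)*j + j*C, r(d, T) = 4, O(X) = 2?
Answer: 11579/52 ≈ 222.67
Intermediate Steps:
K(N, p) = 4 - N
A = -9 (A = 4 - 1*13 = 4 - 13 = -9)
b(j, C) = C*j + j*(103/52 + j/2) (b(j, C) = (j/2 + 103/52)*j + j*C = (j*(½) + 103*(1/52))*j + C*j = (j/2 + 103/52)*j + C*j = (103/52 + j/2)*j + C*j = j*(103/52 + j/2) + C*j = C*j + j*(103/52 + j/2))
b(A, -64 - 92) - 1204 = (1/52)*(-9)*(103 + 26*(-9) + 52*(-64 - 92)) - 1204 = (1/52)*(-9)*(103 - 234 + 52*(-156)) - 1204 = (1/52)*(-9)*(103 - 234 - 8112) - 1204 = (1/52)*(-9)*(-8243) - 1204 = 74187/52 - 1204 = 11579/52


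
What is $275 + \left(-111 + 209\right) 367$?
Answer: $36241$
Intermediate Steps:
$275 + \left(-111 + 209\right) 367 = 275 + 98 \cdot 367 = 275 + 35966 = 36241$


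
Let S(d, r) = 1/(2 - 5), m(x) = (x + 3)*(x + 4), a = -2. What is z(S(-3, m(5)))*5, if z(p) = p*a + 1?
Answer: 25/3 ≈ 8.3333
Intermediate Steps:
m(x) = (3 + x)*(4 + x)
S(d, r) = -⅓ (S(d, r) = 1/(-3) = -⅓)
z(p) = 1 - 2*p (z(p) = p*(-2) + 1 = -2*p + 1 = 1 - 2*p)
z(S(-3, m(5)))*5 = (1 - 2*(-⅓))*5 = (1 + ⅔)*5 = (5/3)*5 = 25/3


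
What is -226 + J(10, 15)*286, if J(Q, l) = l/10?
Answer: 203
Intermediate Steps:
J(Q, l) = l/10 (J(Q, l) = l*(1/10) = l/10)
-226 + J(10, 15)*286 = -226 + ((1/10)*15)*286 = -226 + (3/2)*286 = -226 + 429 = 203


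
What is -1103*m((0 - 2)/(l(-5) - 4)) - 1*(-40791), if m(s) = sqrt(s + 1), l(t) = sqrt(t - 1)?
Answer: 40791 - 1103*sqrt((6 - I*sqrt(6))/(4 - I*sqrt(6))) ≈ 39499.0 - 104.82*I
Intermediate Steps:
l(t) = sqrt(-1 + t)
m(s) = sqrt(1 + s)
-1103*m((0 - 2)/(l(-5) - 4)) - 1*(-40791) = -1103*sqrt(1 + (0 - 2)/(sqrt(-1 - 5) - 4)) - 1*(-40791) = -1103*sqrt(1 - 2/(sqrt(-6) - 4)) + 40791 = -1103*sqrt(1 - 2/(I*sqrt(6) - 4)) + 40791 = -1103*sqrt(1 - 2/(-4 + I*sqrt(6))) + 40791 = 40791 - 1103*sqrt(1 - 2/(-4 + I*sqrt(6)))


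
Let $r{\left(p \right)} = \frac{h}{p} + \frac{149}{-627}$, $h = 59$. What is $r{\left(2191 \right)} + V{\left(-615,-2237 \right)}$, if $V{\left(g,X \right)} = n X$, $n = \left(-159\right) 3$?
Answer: $\frac{1465865743627}{1373757} \approx 1.067 \cdot 10^{6}$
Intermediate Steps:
$r{\left(p \right)} = - \frac{149}{627} + \frac{59}{p}$ ($r{\left(p \right)} = \frac{59}{p} + \frac{149}{-627} = \frac{59}{p} + 149 \left(- \frac{1}{627}\right) = \frac{59}{p} - \frac{149}{627} = - \frac{149}{627} + \frac{59}{p}$)
$n = -477$
$V{\left(g,X \right)} = - 477 X$
$r{\left(2191 \right)} + V{\left(-615,-2237 \right)} = \left(- \frac{149}{627} + \frac{59}{2191}\right) - -1067049 = \left(- \frac{149}{627} + 59 \cdot \frac{1}{2191}\right) + 1067049 = \left(- \frac{149}{627} + \frac{59}{2191}\right) + 1067049 = - \frac{289466}{1373757} + 1067049 = \frac{1465865743627}{1373757}$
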